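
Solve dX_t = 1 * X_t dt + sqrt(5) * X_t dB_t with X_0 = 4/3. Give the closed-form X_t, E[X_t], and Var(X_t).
X_t = 4/3 * exp((-3/2) t + (sqrt(5)) B_t); E[X_t] = 4*exp(t)/3; Var(X_t) = 16*(exp(5*t) - 1)*exp(2*t)/9

For GBM dX = mu X dt + sigma X dB with X_0 = x_0, apply Itô to Y = log X: dY = (mu - sigma^2/2) dt + sigma dB, so Y_t = log(x_0) + (mu - sigma^2/2) t + sigma B_t and hence X_t = x_0 * exp((mu - sigma^2/2) t + sigma B_t).
With mu = 1, sigma = sqrt(5), x_0 = 4/3, this gives:
  X_t = 4/3 * exp((-3/2) * t + (sqrt(5)) * B_t).
Since sigma*B_t ~ Normal(0, sigma^2 t), E[exp(sigma*B_t)] = exp(sigma^2 t / 2); so E[X_t] = x_0 * exp((mu - sigma^2/2) t) * exp(sigma^2 t / 2) = x_0 * exp(mu t) = 4*exp(t)/3.
Var(X_t) = E[X_t^2] - (E[X_t])^2 = x_0^2 * exp(2 mu t) * (exp(sigma^2 t) - 1) = 16*(exp(5*t) - 1)*exp(2*t)/9.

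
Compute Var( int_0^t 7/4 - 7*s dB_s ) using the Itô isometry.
Var = 49*t*(16*t^2 - 12*t + 3)/48

The Itô integral of a deterministic integrand f(s) has mean 0 because each increment f(s) * (B_{s+ds} - B_s) has mean 0. By the Itô isometry:
  Var( int_0^t f(s) dB_s ) = E[ (int_0^t f(s) dB_s)^2 ] = int_0^t f(s)^2 ds.
Here f(s) = 7/4 - 7*s, so f(s)^2 = 49*(4*s - 1)^2/16. Integrate:
  int_0^t (49*(4*s - 1)^2/16) ds = 49*t*(16*t^2 - 12*t + 3)/48.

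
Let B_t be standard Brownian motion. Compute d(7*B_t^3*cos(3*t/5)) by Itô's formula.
d(7*B_t^3*cos(3*t/5)) = (21*B_t*(-B_t^2*sin(3*t/5) + 5*cos(3*t/5))/5) dt + (21*B_t^2*cos(3*t/5)) dB_t

Itô's formula for f(t, x): d f(t, B_t) = (f_t + (1/2) f_xx) dt + f_x dB_t. Compute partials of f(t, x) = 7*x^3*cos(3*t/5):
  f_t(t,x)  = -21*x^3*sin(3*t/5)/5
  f_x(t,x)  = 21*x^2*cos(3*t/5)
  f_xx(t,x) = 42*x*cos(3*t/5)
Assemble drift = f_t + (1/2) f_xx = 21*x*(-x^2*sin(3*t/5) + 5*cos(3*t/5))/5 and diffusion = f_x = 21*x^2*cos(3*t/5). Substituting x = B_t:
  d(7*B_t^3*cos(3*t/5)) = (21*B_t*(-B_t^2*sin(3*t/5) + 5*cos(3*t/5))/5) dt + (21*B_t^2*cos(3*t/5)) dB_t.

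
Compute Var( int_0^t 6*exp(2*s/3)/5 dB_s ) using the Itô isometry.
Var = 27*exp(4*t/3)/25 - 27/25

The Itô integral of a deterministic integrand f(s) has mean 0 because each increment f(s) * (B_{s+ds} - B_s) has mean 0. By the Itô isometry:
  Var( int_0^t f(s) dB_s ) = E[ (int_0^t f(s) dB_s)^2 ] = int_0^t f(s)^2 ds.
Here f(s) = 6*exp(2*s/3)/5, so f(s)^2 = 36*exp(4*s/3)/25. Integrate:
  int_0^t (36*exp(4*s/3)/25) ds = 27*exp(4*t/3)/25 - 27/25.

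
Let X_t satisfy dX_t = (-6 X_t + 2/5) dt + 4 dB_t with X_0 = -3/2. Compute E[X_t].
E[X_t] = 1/15 - 47*exp(-6*t)/30

Taking expectations and using E[dB_t] = 0, the mean m(t) = E[X_t] satisfies the ODE m'(t) = a m(t) + b with m(0) = x_0. With a = -6, b = 2/5, x_0 = -3/2, the solution is
  m(t) = x_0 * exp(a t) + (b/a) * (exp(a t) - 1)
       = (-3/2) * exp((-6) t) + ((2/5)/(-6)) * (exp((-6) t) - 1)
       = 1/15 - 47*exp(-6*t)/30.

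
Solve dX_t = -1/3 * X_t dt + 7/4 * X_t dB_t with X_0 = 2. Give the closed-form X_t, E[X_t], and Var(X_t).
X_t = 2 * exp((-179/96) t + (7/4) B_t); E[X_t] = 2*exp(-t/3); Var(X_t) = (4*exp(49*t/16) - 4)*exp(-2*t/3)

For GBM dX = mu X dt + sigma X dB with X_0 = x_0, apply Itô to Y = log X: dY = (mu - sigma^2/2) dt + sigma dB, so Y_t = log(x_0) + (mu - sigma^2/2) t + sigma B_t and hence X_t = x_0 * exp((mu - sigma^2/2) t + sigma B_t).
With mu = -1/3, sigma = 7/4, x_0 = 2, this gives:
  X_t = 2 * exp((-179/96) * t + (7/4) * B_t).
Since sigma*B_t ~ Normal(0, sigma^2 t), E[exp(sigma*B_t)] = exp(sigma^2 t / 2); so E[X_t] = x_0 * exp((mu - sigma^2/2) t) * exp(sigma^2 t / 2) = x_0 * exp(mu t) = 2*exp(-t/3).
Var(X_t) = E[X_t^2] - (E[X_t])^2 = x_0^2 * exp(2 mu t) * (exp(sigma^2 t) - 1) = (4*exp(49*t/16) - 4)*exp(-2*t/3).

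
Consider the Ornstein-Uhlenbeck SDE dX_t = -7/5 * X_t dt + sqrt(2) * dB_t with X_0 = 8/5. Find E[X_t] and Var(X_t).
E[X_t] = 8*exp(-7*t/5)/5; Var(X_t) = 5/7 - 5*exp(-14*t/5)/7

The OU SDE dX = -theta X dt + sigma dB admits the integrating factor exp(theta t): d(exp(theta t) X_t) = sigma exp(theta t) dB_t. Integrating from 0 to t:
  X_t = x_0 * exp(-theta t) + sigma * int_0^t exp(-theta (t-s)) dB_s.
The Itô integral has mean 0 and (by the Itô isometry) variance sigma^2 * int_0^t exp(-2 theta (t - s)) ds = sigma^2 * (1 - exp(-2 theta t)) / (2 theta).
With theta = 7/5, sigma = sqrt(2), x_0 = 8/5:
  E[X_t] = 8/5 * exp(-7/5 t) = 8*exp(-7*t/5)/5
  Var(X_t) = (sqrt(2))^2 * (1 - exp(-2*7/5 t)) / (2 * 7/5) = 5/7 - 5*exp(-14*t/5)/7.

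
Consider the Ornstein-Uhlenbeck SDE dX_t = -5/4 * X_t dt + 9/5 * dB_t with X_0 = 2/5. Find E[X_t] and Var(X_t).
E[X_t] = 2*exp(-5*t/4)/5; Var(X_t) = 162/125 - 162*exp(-5*t/2)/125

The OU SDE dX = -theta X dt + sigma dB admits the integrating factor exp(theta t): d(exp(theta t) X_t) = sigma exp(theta t) dB_t. Integrating from 0 to t:
  X_t = x_0 * exp(-theta t) + sigma * int_0^t exp(-theta (t-s)) dB_s.
The Itô integral has mean 0 and (by the Itô isometry) variance sigma^2 * int_0^t exp(-2 theta (t - s)) ds = sigma^2 * (1 - exp(-2 theta t)) / (2 theta).
With theta = 5/4, sigma = 9/5, x_0 = 2/5:
  E[X_t] = 2/5 * exp(-5/4 t) = 2*exp(-5*t/4)/5
  Var(X_t) = (9/5)^2 * (1 - exp(-2*5/4 t)) / (2 * 5/4) = 162/125 - 162*exp(-5*t/2)/125.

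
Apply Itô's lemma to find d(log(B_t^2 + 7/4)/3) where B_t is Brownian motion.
d(log(B_t^2 + 7/4)/3) = (4*(7 - 4*B_t^2)/(3*(4*B_t^2 + 7)^2)) dt + (8*B_t/(3*(4*B_t^2 + 7))) dB_t

Itô's formula for f(B_t) gives d f(B_t) = f'(B_t) dB_t + (1/2) f''(B_t) dt. Compute derivatives of f(x) = log(x^2 + 7/4)/3:
  f'(x)  = 8*x/(3*(4*x^2 + 7))
  f''(x) = 8*(7 - 4*x^2)/(3*(4*x^2 + 7)^2)
Substitute x = B_t and multiply the f'' term by 1/2:
  drift     = (1/2) * (8*(7 - 4*x^2)/(3*(4*x^2 + 7)^2)) evaluated at B_t = 4*(7 - 4*B_t^2)/(3*(4*B_t^2 + 7)^2)
  diffusion = (8*x/(3*(4*x^2 + 7))) evaluated at B_t = 8*B_t/(3*(4*B_t^2 + 7))
Therefore d(log(B_t^2 + 7/4)/3) = (4*(7 - 4*B_t^2)/(3*(4*B_t^2 + 7)^2)) dt + (8*B_t/(3*(4*B_t^2 + 7))) dB_t.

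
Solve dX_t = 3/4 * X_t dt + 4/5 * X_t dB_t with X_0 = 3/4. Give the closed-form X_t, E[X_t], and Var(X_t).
X_t = 3/4 * exp((43/100) t + (4/5) B_t); E[X_t] = 3*exp(3*t/4)/4; Var(X_t) = 9*(exp(16*t/25) - 1)*exp(3*t/2)/16

For GBM dX = mu X dt + sigma X dB with X_0 = x_0, apply Itô to Y = log X: dY = (mu - sigma^2/2) dt + sigma dB, so Y_t = log(x_0) + (mu - sigma^2/2) t + sigma B_t and hence X_t = x_0 * exp((mu - sigma^2/2) t + sigma B_t).
With mu = 3/4, sigma = 4/5, x_0 = 3/4, this gives:
  X_t = 3/4 * exp((43/100) * t + (4/5) * B_t).
Since sigma*B_t ~ Normal(0, sigma^2 t), E[exp(sigma*B_t)] = exp(sigma^2 t / 2); so E[X_t] = x_0 * exp((mu - sigma^2/2) t) * exp(sigma^2 t / 2) = x_0 * exp(mu t) = 3*exp(3*t/4)/4.
Var(X_t) = E[X_t^2] - (E[X_t])^2 = x_0^2 * exp(2 mu t) * (exp(sigma^2 t) - 1) = 9*(exp(16*t/25) - 1)*exp(3*t/2)/16.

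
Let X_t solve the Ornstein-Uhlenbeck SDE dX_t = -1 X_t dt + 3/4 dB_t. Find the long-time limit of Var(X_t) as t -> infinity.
lim Var(X_t) = 9/32

The OU SDE dX = -theta X dt + sigma dB admits the integrating factor exp(theta t): d(exp(theta t) X_t) = sigma exp(theta t) dB_t. Integrating from 0 to t gives X_t = x_0 * exp(-theta t) + sigma * int_0^t exp(-theta (t-s)) dB_s for any initial x_0. The Itô integral has variance (by the Itô isometry) sigma^2 * int_0^t exp(-2 theta (t - s)) ds = sigma^2 * (1 - exp(-2 theta t)) / (2 theta), independent of x_0.
With theta = 1, sigma = 3/4:
  Var(X_t) = (3/4)^2 * (1 - exp(-2*1 t)) / (2 * 1) = 9/32 - 9*exp(-2*t)/32.
As t -> infinity, exp(-2*1 t) -> 0, so the stationary variance is sigma^2 / (2 theta) = 9/32.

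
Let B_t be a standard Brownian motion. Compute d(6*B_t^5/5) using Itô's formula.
d(6*B_t^5/5) = (12*B_t^3) dt + (6*B_t^4) dB_t

Itô's formula for f(B_t) gives d f(B_t) = f'(B_t) dB_t + (1/2) f''(B_t) dt. Compute derivatives of f(x) = 6*x^5/5:
  f'(x)  = 6*x^4
  f''(x) = 24*x^3
Substitute x = B_t and multiply the f'' term by 1/2:
  drift     = (1/2) * (24*x^3) evaluated at B_t = 12*B_t^3
  diffusion = (6*x^4) evaluated at B_t = 6*B_t^4
Therefore d(6*B_t^5/5) = (12*B_t^3) dt + (6*B_t^4) dB_t.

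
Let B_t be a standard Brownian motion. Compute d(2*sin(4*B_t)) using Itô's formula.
d(2*sin(4*B_t)) = (-16*sin(4*B_t)) dt + (8*cos(4*B_t)) dB_t

Itô's formula for f(B_t) gives d f(B_t) = f'(B_t) dB_t + (1/2) f''(B_t) dt. Compute derivatives of f(x) = 2*sin(4*x):
  f'(x)  = 8*cos(4*x)
  f''(x) = -32*sin(4*x)
Substitute x = B_t and multiply the f'' term by 1/2:
  drift     = (1/2) * (-32*sin(4*x)) evaluated at B_t = -16*sin(4*B_t)
  diffusion = (8*cos(4*x)) evaluated at B_t = 8*cos(4*B_t)
Therefore d(2*sin(4*B_t)) = (-16*sin(4*B_t)) dt + (8*cos(4*B_t)) dB_t.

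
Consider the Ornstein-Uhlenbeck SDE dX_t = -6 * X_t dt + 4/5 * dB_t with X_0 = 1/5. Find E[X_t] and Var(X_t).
E[X_t] = exp(-6*t)/5; Var(X_t) = 4/75 - 4*exp(-12*t)/75

The OU SDE dX = -theta X dt + sigma dB admits the integrating factor exp(theta t): d(exp(theta t) X_t) = sigma exp(theta t) dB_t. Integrating from 0 to t:
  X_t = x_0 * exp(-theta t) + sigma * int_0^t exp(-theta (t-s)) dB_s.
The Itô integral has mean 0 and (by the Itô isometry) variance sigma^2 * int_0^t exp(-2 theta (t - s)) ds = sigma^2 * (1 - exp(-2 theta t)) / (2 theta).
With theta = 6, sigma = 4/5, x_0 = 1/5:
  E[X_t] = 1/5 * exp(-6 t) = exp(-6*t)/5
  Var(X_t) = (4/5)^2 * (1 - exp(-2*6 t)) / (2 * 6) = 4/75 - 4*exp(-12*t)/75.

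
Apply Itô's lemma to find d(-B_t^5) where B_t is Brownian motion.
d(-B_t^5) = (-10*B_t^3) dt + (-5*B_t^4) dB_t

Itô's formula for f(B_t) gives d f(B_t) = f'(B_t) dB_t + (1/2) f''(B_t) dt. Compute derivatives of f(x) = -x^5:
  f'(x)  = -5*x^4
  f''(x) = -20*x^3
Substitute x = B_t and multiply the f'' term by 1/2:
  drift     = (1/2) * (-20*x^3) evaluated at B_t = -10*B_t^3
  diffusion = (-5*x^4) evaluated at B_t = -5*B_t^4
Therefore d(-B_t^5) = (-10*B_t^3) dt + (-5*B_t^4) dB_t.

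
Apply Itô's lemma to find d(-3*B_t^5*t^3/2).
d(-3*B_t^5*t^3/2) = (B_t^3*t^2*(-9*B_t^2/2 - 15*t)) dt + (-15*B_t^4*t^3/2) dB_t

Itô's formula for f(t, x): d f(t, B_t) = (f_t + (1/2) f_xx) dt + f_x dB_t. Compute partials of f(t, x) = -3*t^3*x^5/2:
  f_t(t,x)  = -9*t^2*x^5/2
  f_x(t,x)  = -15*t^3*x^4/2
  f_xx(t,x) = -30*t^3*x^3
Assemble drift = f_t + (1/2) f_xx = t^2*x^3*(-15*t - 9*x^2/2) and diffusion = f_x = -15*t^3*x^4/2. Substituting x = B_t:
  d(-3*B_t^5*t^3/2) = (B_t^3*t^2*(-9*B_t^2/2 - 15*t)) dt + (-15*B_t^4*t^3/2) dB_t.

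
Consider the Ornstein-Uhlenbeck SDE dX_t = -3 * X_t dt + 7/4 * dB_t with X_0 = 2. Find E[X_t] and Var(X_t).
E[X_t] = 2*exp(-3*t); Var(X_t) = 49/96 - 49*exp(-6*t)/96

The OU SDE dX = -theta X dt + sigma dB admits the integrating factor exp(theta t): d(exp(theta t) X_t) = sigma exp(theta t) dB_t. Integrating from 0 to t:
  X_t = x_0 * exp(-theta t) + sigma * int_0^t exp(-theta (t-s)) dB_s.
The Itô integral has mean 0 and (by the Itô isometry) variance sigma^2 * int_0^t exp(-2 theta (t - s)) ds = sigma^2 * (1 - exp(-2 theta t)) / (2 theta).
With theta = 3, sigma = 7/4, x_0 = 2:
  E[X_t] = 2 * exp(-3 t) = 2*exp(-3*t)
  Var(X_t) = (7/4)^2 * (1 - exp(-2*3 t)) / (2 * 3) = 49/96 - 49*exp(-6*t)/96.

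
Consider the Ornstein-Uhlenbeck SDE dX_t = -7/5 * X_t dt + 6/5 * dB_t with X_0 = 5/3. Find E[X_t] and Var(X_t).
E[X_t] = 5*exp(-7*t/5)/3; Var(X_t) = 18/35 - 18*exp(-14*t/5)/35

The OU SDE dX = -theta X dt + sigma dB admits the integrating factor exp(theta t): d(exp(theta t) X_t) = sigma exp(theta t) dB_t. Integrating from 0 to t:
  X_t = x_0 * exp(-theta t) + sigma * int_0^t exp(-theta (t-s)) dB_s.
The Itô integral has mean 0 and (by the Itô isometry) variance sigma^2 * int_0^t exp(-2 theta (t - s)) ds = sigma^2 * (1 - exp(-2 theta t)) / (2 theta).
With theta = 7/5, sigma = 6/5, x_0 = 5/3:
  E[X_t] = 5/3 * exp(-7/5 t) = 5*exp(-7*t/5)/3
  Var(X_t) = (6/5)^2 * (1 - exp(-2*7/5 t)) / (2 * 7/5) = 18/35 - 18*exp(-14*t/5)/35.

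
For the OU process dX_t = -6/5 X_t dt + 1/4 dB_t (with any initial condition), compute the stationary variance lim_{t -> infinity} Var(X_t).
lim Var(X_t) = 5/192

The OU SDE dX = -theta X dt + sigma dB admits the integrating factor exp(theta t): d(exp(theta t) X_t) = sigma exp(theta t) dB_t. Integrating from 0 to t gives X_t = x_0 * exp(-theta t) + sigma * int_0^t exp(-theta (t-s)) dB_s for any initial x_0. The Itô integral has variance (by the Itô isometry) sigma^2 * int_0^t exp(-2 theta (t - s)) ds = sigma^2 * (1 - exp(-2 theta t)) / (2 theta), independent of x_0.
With theta = 6/5, sigma = 1/4:
  Var(X_t) = (1/4)^2 * (1 - exp(-2*6/5 t)) / (2 * 6/5) = 5/192 - 5*exp(-12*t/5)/192.
As t -> infinity, exp(-2*6/5 t) -> 0, so the stationary variance is sigma^2 / (2 theta) = 5/192.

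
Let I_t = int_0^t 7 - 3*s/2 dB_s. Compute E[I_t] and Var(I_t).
E[I_t] = 0; Var(I_t) = t*(3*t^2 - 42*t + 196)/4

The Itô integral of a deterministic integrand f(s) has mean 0 because each increment f(s) * (B_{s+ds} - B_s) has mean 0. By the Itô isometry:
  Var( int_0^t f(s) dB_s ) = E[ (int_0^t f(s) dB_s)^2 ] = int_0^t f(s)^2 ds.
Here f(s) = 7 - 3*s/2, so f(s)^2 = (3*s - 14)^2/4. Integrate:
  int_0^t ((3*s - 14)^2/4) ds = t*(3*t^2 - 42*t + 196)/4.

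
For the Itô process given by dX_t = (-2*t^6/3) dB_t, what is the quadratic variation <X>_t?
<X>_t = 4*t^13/117

For an Itô process dX_t = a(t) dt + b(t) dB_t, the quadratic variation is <X>_t = int_0^t b(s)^2 ds (the drift term does not contribute). Here b(s) = -2*s^6/3, so
  b(s)^2 = 4*s^12/9.
Integrating from 0 to t:
  <X>_t = int_0^t (4*s^12/9) ds = 4*t^13/117.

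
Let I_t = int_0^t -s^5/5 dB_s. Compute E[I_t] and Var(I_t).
E[I_t] = 0; Var(I_t) = t^11/275

The Itô integral of a deterministic integrand f(s) has mean 0 because each increment f(s) * (B_{s+ds} - B_s) has mean 0. By the Itô isometry:
  Var( int_0^t f(s) dB_s ) = E[ (int_0^t f(s) dB_s)^2 ] = int_0^t f(s)^2 ds.
Here f(s) = -s^5/5, so f(s)^2 = s^10/25. Integrate:
  int_0^t (s^10/25) ds = t^11/275.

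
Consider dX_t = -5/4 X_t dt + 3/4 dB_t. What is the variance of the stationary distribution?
lim Var(X_t) = 9/40

The OU SDE dX = -theta X dt + sigma dB admits the integrating factor exp(theta t): d(exp(theta t) X_t) = sigma exp(theta t) dB_t. Integrating from 0 to t gives X_t = x_0 * exp(-theta t) + sigma * int_0^t exp(-theta (t-s)) dB_s for any initial x_0. The Itô integral has variance (by the Itô isometry) sigma^2 * int_0^t exp(-2 theta (t - s)) ds = sigma^2 * (1 - exp(-2 theta t)) / (2 theta), independent of x_0.
With theta = 5/4, sigma = 3/4:
  Var(X_t) = (3/4)^2 * (1 - exp(-2*5/4 t)) / (2 * 5/4) = 9/40 - 9*exp(-5*t/2)/40.
As t -> infinity, exp(-2*5/4 t) -> 0, so the stationary variance is sigma^2 / (2 theta) = 9/40.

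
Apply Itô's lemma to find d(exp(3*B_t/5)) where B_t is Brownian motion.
d(exp(3*B_t/5)) = (9*exp(3*B_t/5)/50) dt + (3*exp(3*B_t/5)/5) dB_t

Itô's formula for f(B_t) gives d f(B_t) = f'(B_t) dB_t + (1/2) f''(B_t) dt. Compute derivatives of f(x) = exp(3*x/5):
  f'(x)  = 3*exp(3*x/5)/5
  f''(x) = 9*exp(3*x/5)/25
Substitute x = B_t and multiply the f'' term by 1/2:
  drift     = (1/2) * (9*exp(3*x/5)/25) evaluated at B_t = 9*exp(3*B_t/5)/50
  diffusion = (3*exp(3*x/5)/5) evaluated at B_t = 3*exp(3*B_t/5)/5
Therefore d(exp(3*B_t/5)) = (9*exp(3*B_t/5)/50) dt + (3*exp(3*B_t/5)/5) dB_t.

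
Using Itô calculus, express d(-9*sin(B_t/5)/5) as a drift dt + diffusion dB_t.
d(-9*sin(B_t/5)/5) = (9*sin(B_t/5)/250) dt + (-9*cos(B_t/5)/25) dB_t

Itô's formula for f(B_t) gives d f(B_t) = f'(B_t) dB_t + (1/2) f''(B_t) dt. Compute derivatives of f(x) = -9*sin(x/5)/5:
  f'(x)  = -9*cos(x/5)/25
  f''(x) = 9*sin(x/5)/125
Substitute x = B_t and multiply the f'' term by 1/2:
  drift     = (1/2) * (9*sin(x/5)/125) evaluated at B_t = 9*sin(B_t/5)/250
  diffusion = (-9*cos(x/5)/25) evaluated at B_t = -9*cos(B_t/5)/25
Therefore d(-9*sin(B_t/5)/5) = (9*sin(B_t/5)/250) dt + (-9*cos(B_t/5)/25) dB_t.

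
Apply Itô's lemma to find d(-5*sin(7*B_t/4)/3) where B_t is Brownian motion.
d(-5*sin(7*B_t/4)/3) = (245*sin(7*B_t/4)/96) dt + (-35*cos(7*B_t/4)/12) dB_t

Itô's formula for f(B_t) gives d f(B_t) = f'(B_t) dB_t + (1/2) f''(B_t) dt. Compute derivatives of f(x) = -5*sin(7*x/4)/3:
  f'(x)  = -35*cos(7*x/4)/12
  f''(x) = 245*sin(7*x/4)/48
Substitute x = B_t and multiply the f'' term by 1/2:
  drift     = (1/2) * (245*sin(7*x/4)/48) evaluated at B_t = 245*sin(7*B_t/4)/96
  diffusion = (-35*cos(7*x/4)/12) evaluated at B_t = -35*cos(7*B_t/4)/12
Therefore d(-5*sin(7*B_t/4)/3) = (245*sin(7*B_t/4)/96) dt + (-35*cos(7*B_t/4)/12) dB_t.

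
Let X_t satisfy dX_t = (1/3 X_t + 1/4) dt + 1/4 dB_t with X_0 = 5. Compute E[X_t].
E[X_t] = 23*exp(t/3)/4 - 3/4

Taking expectations and using E[dB_t] = 0, the mean m(t) = E[X_t] satisfies the ODE m'(t) = a m(t) + b with m(0) = x_0. With a = 1/3, b = 1/4, x_0 = 5, the solution is
  m(t) = x_0 * exp(a t) + (b/a) * (exp(a t) - 1)
       = 5 * exp((1/3) t) + ((1/4)/(1/3)) * (exp((1/3) t) - 1)
       = 23*exp(t/3)/4 - 3/4.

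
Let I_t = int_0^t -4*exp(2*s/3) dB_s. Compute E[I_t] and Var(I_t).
E[I_t] = 0; Var(I_t) = 12*exp(4*t/3) - 12

The Itô integral of a deterministic integrand f(s) has mean 0 because each increment f(s) * (B_{s+ds} - B_s) has mean 0. By the Itô isometry:
  Var( int_0^t f(s) dB_s ) = E[ (int_0^t f(s) dB_s)^2 ] = int_0^t f(s)^2 ds.
Here f(s) = -4*exp(2*s/3), so f(s)^2 = 16*exp(4*s/3). Integrate:
  int_0^t (16*exp(4*s/3)) ds = 12*exp(4*t/3) - 12.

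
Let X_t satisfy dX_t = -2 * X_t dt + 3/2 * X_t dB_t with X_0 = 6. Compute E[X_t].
E[X_t] = 6*exp(-2*t)

For GBM dX = mu X dt + sigma X dB with X_0 = x_0, apply Itô to Y = log X: dY = (mu - sigma^2/2) dt + sigma dB, so Y_t = log(x_0) + (mu - sigma^2/2) t + sigma B_t and hence X_t = x_0 * exp((mu - sigma^2/2) t + sigma B_t).
With mu = -2, sigma = 3/2, x_0 = 6, this gives:
  X_t = 6 * exp((-25/8) * t + (3/2) * B_t).
Since sigma*B_t ~ Normal(0, sigma^2 t), E[exp(sigma*B_t)] = exp(sigma^2 t / 2); so E[X_t] = x_0 * exp((mu - sigma^2/2) t) * exp(sigma^2 t / 2) = x_0 * exp(mu t) = 6*exp(-2*t).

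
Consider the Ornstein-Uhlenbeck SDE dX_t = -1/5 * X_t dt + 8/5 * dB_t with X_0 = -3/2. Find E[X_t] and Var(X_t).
E[X_t] = -3*exp(-t/5)/2; Var(X_t) = 32/5 - 32*exp(-2*t/5)/5

The OU SDE dX = -theta X dt + sigma dB admits the integrating factor exp(theta t): d(exp(theta t) X_t) = sigma exp(theta t) dB_t. Integrating from 0 to t:
  X_t = x_0 * exp(-theta t) + sigma * int_0^t exp(-theta (t-s)) dB_s.
The Itô integral has mean 0 and (by the Itô isometry) variance sigma^2 * int_0^t exp(-2 theta (t - s)) ds = sigma^2 * (1 - exp(-2 theta t)) / (2 theta).
With theta = 1/5, sigma = 8/5, x_0 = -3/2:
  E[X_t] = -3/2 * exp(-1/5 t) = -3*exp(-t/5)/2
  Var(X_t) = (8/5)^2 * (1 - exp(-2*1/5 t)) / (2 * 1/5) = 32/5 - 32*exp(-2*t/5)/5.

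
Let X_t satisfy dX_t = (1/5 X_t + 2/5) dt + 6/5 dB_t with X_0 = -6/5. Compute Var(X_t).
Var(X_t) = 18*exp(2*t/5)/5 - 18/5

The variance V(t) = Var(X_t) satisfies V'(t) = 2 a V(t) + c^2 with V(0) = 0 (drift coefficient is linear in X, diffusion is constant). With a = 1/5, c = 6/5, the solution is
  V(t) = (c^2 / (2 a)) * (exp(2 a t) - 1)
       = ((6/5)^2 / (2*(1/5))) * (exp((2/5) t) - 1)
       = 18*exp(2*t/5)/5 - 18/5.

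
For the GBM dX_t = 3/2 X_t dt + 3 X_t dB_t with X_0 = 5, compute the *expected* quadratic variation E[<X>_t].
E[<X>_t] = 75*exp(12*t)/4 - 75/4

<X>_t = int_0^t (3 * X_s)^2 ds. Taking expectation inside the integral: E[<X>_t] = 3^2 * int_0^t E[X_s^2] ds. For GBM, E[X_s^2] = x_0^2 * exp((2 mu + sigma^2) s). Integrating:
  E[<X>_t] = 3^2 * 5^2 * (exp((2*(3/2) + 3^2) t) - 1) / (2*(3/2) + 3^2)
           = 3^2 * 5^2 * (exp(12 t) - 1) / 12 = 75*exp(12*t)/4 - 75/4.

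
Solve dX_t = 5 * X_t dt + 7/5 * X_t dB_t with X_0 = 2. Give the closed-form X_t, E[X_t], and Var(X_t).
X_t = 2 * exp((201/50) t + (7/5) B_t); E[X_t] = 2*exp(5*t); Var(X_t) = 4*(exp(49*t/25) - 1)*exp(10*t)

For GBM dX = mu X dt + sigma X dB with X_0 = x_0, apply Itô to Y = log X: dY = (mu - sigma^2/2) dt + sigma dB, so Y_t = log(x_0) + (mu - sigma^2/2) t + sigma B_t and hence X_t = x_0 * exp((mu - sigma^2/2) t + sigma B_t).
With mu = 5, sigma = 7/5, x_0 = 2, this gives:
  X_t = 2 * exp((201/50) * t + (7/5) * B_t).
Since sigma*B_t ~ Normal(0, sigma^2 t), E[exp(sigma*B_t)] = exp(sigma^2 t / 2); so E[X_t] = x_0 * exp((mu - sigma^2/2) t) * exp(sigma^2 t / 2) = x_0 * exp(mu t) = 2*exp(5*t).
Var(X_t) = E[X_t^2] - (E[X_t])^2 = x_0^2 * exp(2 mu t) * (exp(sigma^2 t) - 1) = 4*(exp(49*t/25) - 1)*exp(10*t).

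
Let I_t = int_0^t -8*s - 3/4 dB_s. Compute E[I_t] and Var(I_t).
E[I_t] = 0; Var(I_t) = t*(1024*t^2 + 288*t + 27)/48

The Itô integral of a deterministic integrand f(s) has mean 0 because each increment f(s) * (B_{s+ds} - B_s) has mean 0. By the Itô isometry:
  Var( int_0^t f(s) dB_s ) = E[ (int_0^t f(s) dB_s)^2 ] = int_0^t f(s)^2 ds.
Here f(s) = -8*s - 3/4, so f(s)^2 = (32*s + 3)^2/16. Integrate:
  int_0^t ((32*s + 3)^2/16) ds = t*(1024*t^2 + 288*t + 27)/48.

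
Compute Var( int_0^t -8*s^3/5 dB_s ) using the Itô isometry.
Var = 64*t^7/175

The Itô integral of a deterministic integrand f(s) has mean 0 because each increment f(s) * (B_{s+ds} - B_s) has mean 0. By the Itô isometry:
  Var( int_0^t f(s) dB_s ) = E[ (int_0^t f(s) dB_s)^2 ] = int_0^t f(s)^2 ds.
Here f(s) = -8*s^3/5, so f(s)^2 = 64*s^6/25. Integrate:
  int_0^t (64*s^6/25) ds = 64*t^7/175.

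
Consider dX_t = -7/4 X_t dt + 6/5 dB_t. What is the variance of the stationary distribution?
lim Var(X_t) = 72/175

The OU SDE dX = -theta X dt + sigma dB admits the integrating factor exp(theta t): d(exp(theta t) X_t) = sigma exp(theta t) dB_t. Integrating from 0 to t gives X_t = x_0 * exp(-theta t) + sigma * int_0^t exp(-theta (t-s)) dB_s for any initial x_0. The Itô integral has variance (by the Itô isometry) sigma^2 * int_0^t exp(-2 theta (t - s)) ds = sigma^2 * (1 - exp(-2 theta t)) / (2 theta), independent of x_0.
With theta = 7/4, sigma = 6/5:
  Var(X_t) = (6/5)^2 * (1 - exp(-2*7/4 t)) / (2 * 7/4) = 72/175 - 72*exp(-7*t/2)/175.
As t -> infinity, exp(-2*7/4 t) -> 0, so the stationary variance is sigma^2 / (2 theta) = 72/175.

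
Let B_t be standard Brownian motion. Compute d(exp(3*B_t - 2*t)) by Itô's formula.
d(exp(3*B_t - 2*t)) = (5*exp(3*B_t - 2*t)/2) dt + (3*exp(3*B_t - 2*t)) dB_t

Itô's formula for f(t, x): d f(t, B_t) = (f_t + (1/2) f_xx) dt + f_x dB_t. Compute partials of f(t, x) = exp(-2*t + 3*x):
  f_t(t,x)  = -2*exp(-2*t + 3*x)
  f_x(t,x)  = 3*exp(-2*t + 3*x)
  f_xx(t,x) = 9*exp(-2*t + 3*x)
Assemble drift = f_t + (1/2) f_xx = 5*exp(-2*t + 3*x)/2 and diffusion = f_x = 3*exp(-2*t + 3*x). Substituting x = B_t:
  d(exp(3*B_t - 2*t)) = (5*exp(3*B_t - 2*t)/2) dt + (3*exp(3*B_t - 2*t)) dB_t.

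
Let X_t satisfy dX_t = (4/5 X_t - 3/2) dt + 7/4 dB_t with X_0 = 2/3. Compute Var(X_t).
Var(X_t) = 245*exp(8*t/5)/128 - 245/128

The variance V(t) = Var(X_t) satisfies V'(t) = 2 a V(t) + c^2 with V(0) = 0 (drift coefficient is linear in X, diffusion is constant). With a = 4/5, c = 7/4, the solution is
  V(t) = (c^2 / (2 a)) * (exp(2 a t) - 1)
       = ((7/4)^2 / (2*(4/5))) * (exp((8/5) t) - 1)
       = 245*exp(8*t/5)/128 - 245/128.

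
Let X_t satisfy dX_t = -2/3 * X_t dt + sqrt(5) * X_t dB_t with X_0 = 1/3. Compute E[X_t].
E[X_t] = exp(-2*t/3)/3

For GBM dX = mu X dt + sigma X dB with X_0 = x_0, apply Itô to Y = log X: dY = (mu - sigma^2/2) dt + sigma dB, so Y_t = log(x_0) + (mu - sigma^2/2) t + sigma B_t and hence X_t = x_0 * exp((mu - sigma^2/2) t + sigma B_t).
With mu = -2/3, sigma = sqrt(5), x_0 = 1/3, this gives:
  X_t = 1/3 * exp((-19/6) * t + (sqrt(5)) * B_t).
Since sigma*B_t ~ Normal(0, sigma^2 t), E[exp(sigma*B_t)] = exp(sigma^2 t / 2); so E[X_t] = x_0 * exp((mu - sigma^2/2) t) * exp(sigma^2 t / 2) = x_0 * exp(mu t) = exp(-2*t/3)/3.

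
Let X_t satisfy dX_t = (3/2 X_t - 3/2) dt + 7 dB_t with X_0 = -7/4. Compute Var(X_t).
Var(X_t) = 49*exp(3*t)/3 - 49/3

The variance V(t) = Var(X_t) satisfies V'(t) = 2 a V(t) + c^2 with V(0) = 0 (drift coefficient is linear in X, diffusion is constant). With a = 3/2, c = 7, the solution is
  V(t) = (c^2 / (2 a)) * (exp(2 a t) - 1)
       = (7^2 / (2*(3/2))) * (exp(3 t) - 1)
       = 49*exp(3*t)/3 - 49/3.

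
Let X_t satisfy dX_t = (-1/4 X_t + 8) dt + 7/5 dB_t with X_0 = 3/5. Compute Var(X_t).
Var(X_t) = 98/25 - 98*exp(-t/2)/25

The variance V(t) = Var(X_t) satisfies V'(t) = 2 a V(t) + c^2 with V(0) = 0 (drift coefficient is linear in X, diffusion is constant). With a = -1/4, c = 7/5, the solution is
  V(t) = (c^2 / (2 a)) * (exp(2 a t) - 1)
       = ((7/5)^2 / (2*(-1/4))) * (exp((-1/2) t) - 1)
       = 98/25 - 98*exp(-t/2)/25.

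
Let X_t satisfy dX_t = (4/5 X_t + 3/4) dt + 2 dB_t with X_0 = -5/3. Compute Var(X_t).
Var(X_t) = 5*exp(8*t/5)/2 - 5/2

The variance V(t) = Var(X_t) satisfies V'(t) = 2 a V(t) + c^2 with V(0) = 0 (drift coefficient is linear in X, diffusion is constant). With a = 4/5, c = 2, the solution is
  V(t) = (c^2 / (2 a)) * (exp(2 a t) - 1)
       = (2^2 / (2*(4/5))) * (exp((8/5) t) - 1)
       = 5*exp(8*t/5)/2 - 5/2.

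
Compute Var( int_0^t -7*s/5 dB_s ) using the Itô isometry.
Var = 49*t^3/75

The Itô integral of a deterministic integrand f(s) has mean 0 because each increment f(s) * (B_{s+ds} - B_s) has mean 0. By the Itô isometry:
  Var( int_0^t f(s) dB_s ) = E[ (int_0^t f(s) dB_s)^2 ] = int_0^t f(s)^2 ds.
Here f(s) = -7*s/5, so f(s)^2 = 49*s^2/25. Integrate:
  int_0^t (49*s^2/25) ds = 49*t^3/75.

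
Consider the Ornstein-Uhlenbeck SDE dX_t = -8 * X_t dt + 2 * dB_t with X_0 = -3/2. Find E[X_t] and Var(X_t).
E[X_t] = -3*exp(-8*t)/2; Var(X_t) = 1/4 - exp(-16*t)/4

The OU SDE dX = -theta X dt + sigma dB admits the integrating factor exp(theta t): d(exp(theta t) X_t) = sigma exp(theta t) dB_t. Integrating from 0 to t:
  X_t = x_0 * exp(-theta t) + sigma * int_0^t exp(-theta (t-s)) dB_s.
The Itô integral has mean 0 and (by the Itô isometry) variance sigma^2 * int_0^t exp(-2 theta (t - s)) ds = sigma^2 * (1 - exp(-2 theta t)) / (2 theta).
With theta = 8, sigma = 2, x_0 = -3/2:
  E[X_t] = -3/2 * exp(-8 t) = -3*exp(-8*t)/2
  Var(X_t) = (2)^2 * (1 - exp(-2*8 t)) / (2 * 8) = 1/4 - exp(-16*t)/4.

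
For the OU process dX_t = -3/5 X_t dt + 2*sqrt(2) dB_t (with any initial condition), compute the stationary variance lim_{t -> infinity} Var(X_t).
lim Var(X_t) = 20/3

The OU SDE dX = -theta X dt + sigma dB admits the integrating factor exp(theta t): d(exp(theta t) X_t) = sigma exp(theta t) dB_t. Integrating from 0 to t gives X_t = x_0 * exp(-theta t) + sigma * int_0^t exp(-theta (t-s)) dB_s for any initial x_0. The Itô integral has variance (by the Itô isometry) sigma^2 * int_0^t exp(-2 theta (t - s)) ds = sigma^2 * (1 - exp(-2 theta t)) / (2 theta), independent of x_0.
With theta = 3/5, sigma = 2*sqrt(2):
  Var(X_t) = (2*sqrt(2))^2 * (1 - exp(-2*3/5 t)) / (2 * 3/5) = 20/3 - 20*exp(-6*t/5)/3.
As t -> infinity, exp(-2*3/5 t) -> 0, so the stationary variance is sigma^2 / (2 theta) = 20/3.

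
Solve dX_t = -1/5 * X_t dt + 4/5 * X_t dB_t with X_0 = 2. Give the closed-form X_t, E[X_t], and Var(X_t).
X_t = 2 * exp((-13/25) t + (4/5) B_t); E[X_t] = 2*exp(-t/5); Var(X_t) = (4*exp(16*t/25) - 4)*exp(-2*t/5)

For GBM dX = mu X dt + sigma X dB with X_0 = x_0, apply Itô to Y = log X: dY = (mu - sigma^2/2) dt + sigma dB, so Y_t = log(x_0) + (mu - sigma^2/2) t + sigma B_t and hence X_t = x_0 * exp((mu - sigma^2/2) t + sigma B_t).
With mu = -1/5, sigma = 4/5, x_0 = 2, this gives:
  X_t = 2 * exp((-13/25) * t + (4/5) * B_t).
Since sigma*B_t ~ Normal(0, sigma^2 t), E[exp(sigma*B_t)] = exp(sigma^2 t / 2); so E[X_t] = x_0 * exp((mu - sigma^2/2) t) * exp(sigma^2 t / 2) = x_0 * exp(mu t) = 2*exp(-t/5).
Var(X_t) = E[X_t^2] - (E[X_t])^2 = x_0^2 * exp(2 mu t) * (exp(sigma^2 t) - 1) = (4*exp(16*t/25) - 4)*exp(-2*t/5).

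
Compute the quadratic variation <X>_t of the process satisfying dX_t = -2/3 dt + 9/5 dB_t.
<X>_t = 81*t/25

For an Itô process dX_t = a(t) dt + b(t) dB_t, the quadratic variation is <X>_t = int_0^t b(s)^2 ds (the drift term does not contribute). Here b(s) = 9/5, so
  b(s)^2 = 81/25.
Integrating from 0 to t:
  <X>_t = int_0^t (81/25) ds = 81*t/25.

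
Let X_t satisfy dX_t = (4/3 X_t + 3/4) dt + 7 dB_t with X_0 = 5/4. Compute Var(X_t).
Var(X_t) = 147*exp(8*t/3)/8 - 147/8

The variance V(t) = Var(X_t) satisfies V'(t) = 2 a V(t) + c^2 with V(0) = 0 (drift coefficient is linear in X, diffusion is constant). With a = 4/3, c = 7, the solution is
  V(t) = (c^2 / (2 a)) * (exp(2 a t) - 1)
       = (7^2 / (2*(4/3))) * (exp((8/3) t) - 1)
       = 147*exp(8*t/3)/8 - 147/8.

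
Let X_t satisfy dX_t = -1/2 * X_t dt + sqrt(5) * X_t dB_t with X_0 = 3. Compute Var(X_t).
Var(X_t) = (9*exp(5*t) - 9)*exp(-t)

For GBM dX = mu X dt + sigma X dB with X_0 = x_0, apply Itô to Y = log X: dY = (mu - sigma^2/2) dt + sigma dB, so Y_t = log(x_0) + (mu - sigma^2/2) t + sigma B_t and hence X_t = x_0 * exp((mu - sigma^2/2) t + sigma B_t).
With mu = -1/2, sigma = sqrt(5), x_0 = 3, this gives:
  X_t = 3 * exp((-3) * t + (sqrt(5)) * B_t).
Since sigma*B_t ~ Normal(0, sigma^2 t), E[exp(sigma*B_t)] = exp(sigma^2 t / 2); so E[X_t] = x_0 * exp((mu - sigma^2/2) t) * exp(sigma^2 t / 2) = x_0 * exp(mu t) = 3*exp(-t/2).
Var(X_t) = E[X_t^2] - (E[X_t])^2 = x_0^2 * exp(2 mu t) * (exp(sigma^2 t) - 1) = (9*exp(5*t) - 9)*exp(-t).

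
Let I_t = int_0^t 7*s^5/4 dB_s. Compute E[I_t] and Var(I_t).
E[I_t] = 0; Var(I_t) = 49*t^11/176

The Itô integral of a deterministic integrand f(s) has mean 0 because each increment f(s) * (B_{s+ds} - B_s) has mean 0. By the Itô isometry:
  Var( int_0^t f(s) dB_s ) = E[ (int_0^t f(s) dB_s)^2 ] = int_0^t f(s)^2 ds.
Here f(s) = 7*s^5/4, so f(s)^2 = 49*s^10/16. Integrate:
  int_0^t (49*s^10/16) ds = 49*t^11/176.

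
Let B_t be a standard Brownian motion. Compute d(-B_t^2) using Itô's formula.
d(-B_t^2) = (-1) dt + (-2*B_t) dB_t

Itô's formula for f(B_t) gives d f(B_t) = f'(B_t) dB_t + (1/2) f''(B_t) dt. Compute derivatives of f(x) = -x^2:
  f'(x)  = -2*x
  f''(x) = -2
Substitute x = B_t and multiply the f'' term by 1/2:
  drift     = (1/2) * (-2) evaluated at B_t = -1
  diffusion = (-2*x) evaluated at B_t = -2*B_t
Therefore d(-B_t^2) = (-1) dt + (-2*B_t) dB_t.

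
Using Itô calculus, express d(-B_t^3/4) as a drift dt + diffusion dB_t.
d(-B_t^3/4) = (-3*B_t/4) dt + (-3*B_t^2/4) dB_t

Itô's formula for f(B_t) gives d f(B_t) = f'(B_t) dB_t + (1/2) f''(B_t) dt. Compute derivatives of f(x) = -x^3/4:
  f'(x)  = -3*x^2/4
  f''(x) = -3*x/2
Substitute x = B_t and multiply the f'' term by 1/2:
  drift     = (1/2) * (-3*x/2) evaluated at B_t = -3*B_t/4
  diffusion = (-3*x^2/4) evaluated at B_t = -3*B_t^2/4
Therefore d(-B_t^3/4) = (-3*B_t/4) dt + (-3*B_t^2/4) dB_t.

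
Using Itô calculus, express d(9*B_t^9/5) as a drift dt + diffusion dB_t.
d(9*B_t^9/5) = (324*B_t^7/5) dt + (81*B_t^8/5) dB_t

Itô's formula for f(B_t) gives d f(B_t) = f'(B_t) dB_t + (1/2) f''(B_t) dt. Compute derivatives of f(x) = 9*x^9/5:
  f'(x)  = 81*x^8/5
  f''(x) = 648*x^7/5
Substitute x = B_t and multiply the f'' term by 1/2:
  drift     = (1/2) * (648*x^7/5) evaluated at B_t = 324*B_t^7/5
  diffusion = (81*x^8/5) evaluated at B_t = 81*B_t^8/5
Therefore d(9*B_t^9/5) = (324*B_t^7/5) dt + (81*B_t^8/5) dB_t.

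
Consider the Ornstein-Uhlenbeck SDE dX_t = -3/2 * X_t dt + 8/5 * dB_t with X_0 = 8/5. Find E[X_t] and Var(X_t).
E[X_t] = 8*exp(-3*t/2)/5; Var(X_t) = 64/75 - 64*exp(-3*t)/75

The OU SDE dX = -theta X dt + sigma dB admits the integrating factor exp(theta t): d(exp(theta t) X_t) = sigma exp(theta t) dB_t. Integrating from 0 to t:
  X_t = x_0 * exp(-theta t) + sigma * int_0^t exp(-theta (t-s)) dB_s.
The Itô integral has mean 0 and (by the Itô isometry) variance sigma^2 * int_0^t exp(-2 theta (t - s)) ds = sigma^2 * (1 - exp(-2 theta t)) / (2 theta).
With theta = 3/2, sigma = 8/5, x_0 = 8/5:
  E[X_t] = 8/5 * exp(-3/2 t) = 8*exp(-3*t/2)/5
  Var(X_t) = (8/5)^2 * (1 - exp(-2*3/2 t)) / (2 * 3/2) = 64/75 - 64*exp(-3*t)/75.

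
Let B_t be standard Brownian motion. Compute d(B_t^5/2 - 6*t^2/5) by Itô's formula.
d(B_t^5/2 - 6*t^2/5) = (5*B_t^3 - 12*t/5) dt + (5*B_t^4/2) dB_t

Itô's formula for f(t, x): d f(t, B_t) = (f_t + (1/2) f_xx) dt + f_x dB_t. Compute partials of f(t, x) = -6*t^2/5 + x^5/2:
  f_t(t,x)  = -12*t/5
  f_x(t,x)  = 5*x^4/2
  f_xx(t,x) = 10*x^3
Assemble drift = f_t + (1/2) f_xx = -12*t/5 + 5*x^3 and diffusion = f_x = 5*x^4/2. Substituting x = B_t:
  d(B_t^5/2 - 6*t^2/5) = (5*B_t^3 - 12*t/5) dt + (5*B_t^4/2) dB_t.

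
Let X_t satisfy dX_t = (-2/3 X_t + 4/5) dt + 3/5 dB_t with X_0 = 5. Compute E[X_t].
E[X_t] = 6/5 + 19*exp(-2*t/3)/5

Taking expectations and using E[dB_t] = 0, the mean m(t) = E[X_t] satisfies the ODE m'(t) = a m(t) + b with m(0) = x_0. With a = -2/3, b = 4/5, x_0 = 5, the solution is
  m(t) = x_0 * exp(a t) + (b/a) * (exp(a t) - 1)
       = 5 * exp((-2/3) t) + ((4/5)/(-2/3)) * (exp((-2/3) t) - 1)
       = 6/5 + 19*exp(-2*t/3)/5.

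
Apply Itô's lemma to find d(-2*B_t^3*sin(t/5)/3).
d(-2*B_t^3*sin(t/5)/3) = (-2*B_t*(B_t^2*cos(t/5) + 15*sin(t/5))/15) dt + (-2*B_t^2*sin(t/5)) dB_t

Itô's formula for f(t, x): d f(t, B_t) = (f_t + (1/2) f_xx) dt + f_x dB_t. Compute partials of f(t, x) = -2*x^3*sin(t/5)/3:
  f_t(t,x)  = -2*x^3*cos(t/5)/15
  f_x(t,x)  = -2*x^2*sin(t/5)
  f_xx(t,x) = -4*x*sin(t/5)
Assemble drift = f_t + (1/2) f_xx = -2*x*(x^2*cos(t/5) + 15*sin(t/5))/15 and diffusion = f_x = -2*x^2*sin(t/5). Substituting x = B_t:
  d(-2*B_t^3*sin(t/5)/3) = (-2*B_t*(B_t^2*cos(t/5) + 15*sin(t/5))/15) dt + (-2*B_t^2*sin(t/5)) dB_t.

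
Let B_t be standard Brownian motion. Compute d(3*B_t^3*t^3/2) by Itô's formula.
d(3*B_t^3*t^3/2) = (9*B_t*t^2*(B_t^2 + t)/2) dt + (9*B_t^2*t^3/2) dB_t

Itô's formula for f(t, x): d f(t, B_t) = (f_t + (1/2) f_xx) dt + f_x dB_t. Compute partials of f(t, x) = 3*t^3*x^3/2:
  f_t(t,x)  = 9*t^2*x^3/2
  f_x(t,x)  = 9*t^3*x^2/2
  f_xx(t,x) = 9*t^3*x
Assemble drift = f_t + (1/2) f_xx = 9*t^2*x*(t + x^2)/2 and diffusion = f_x = 9*t^3*x^2/2. Substituting x = B_t:
  d(3*B_t^3*t^3/2) = (9*B_t*t^2*(B_t^2 + t)/2) dt + (9*B_t^2*t^3/2) dB_t.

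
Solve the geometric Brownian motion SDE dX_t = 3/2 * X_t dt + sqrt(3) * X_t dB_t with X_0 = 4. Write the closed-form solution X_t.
X_t = 4 * exp((0) * t + (sqrt(3)) * B_t)

For GBM dX = mu X dt + sigma X dB with X_0 = x_0, apply Itô to Y = log X: dY = (mu - sigma^2/2) dt + sigma dB, so Y_t = log(x_0) + (mu - sigma^2/2) t + sigma B_t and hence X_t = x_0 * exp((mu - sigma^2/2) t + sigma B_t).
With mu = 3/2, sigma = sqrt(3), x_0 = 4, this gives:
  X_t = 4 * exp((0) * t + (sqrt(3)) * B_t).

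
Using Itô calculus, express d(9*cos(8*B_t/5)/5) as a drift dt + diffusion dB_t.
d(9*cos(8*B_t/5)/5) = (-288*cos(8*B_t/5)/125) dt + (-72*sin(8*B_t/5)/25) dB_t

Itô's formula for f(B_t) gives d f(B_t) = f'(B_t) dB_t + (1/2) f''(B_t) dt. Compute derivatives of f(x) = 9*cos(8*x/5)/5:
  f'(x)  = -72*sin(8*x/5)/25
  f''(x) = -576*cos(8*x/5)/125
Substitute x = B_t and multiply the f'' term by 1/2:
  drift     = (1/2) * (-576*cos(8*x/5)/125) evaluated at B_t = -288*cos(8*B_t/5)/125
  diffusion = (-72*sin(8*x/5)/25) evaluated at B_t = -72*sin(8*B_t/5)/25
Therefore d(9*cos(8*B_t/5)/5) = (-288*cos(8*B_t/5)/125) dt + (-72*sin(8*B_t/5)/25) dB_t.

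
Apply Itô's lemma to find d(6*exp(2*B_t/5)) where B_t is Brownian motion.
d(6*exp(2*B_t/5)) = (12*exp(2*B_t/5)/25) dt + (12*exp(2*B_t/5)/5) dB_t

Itô's formula for f(B_t) gives d f(B_t) = f'(B_t) dB_t + (1/2) f''(B_t) dt. Compute derivatives of f(x) = 6*exp(2*x/5):
  f'(x)  = 12*exp(2*x/5)/5
  f''(x) = 24*exp(2*x/5)/25
Substitute x = B_t and multiply the f'' term by 1/2:
  drift     = (1/2) * (24*exp(2*x/5)/25) evaluated at B_t = 12*exp(2*B_t/5)/25
  diffusion = (12*exp(2*x/5)/5) evaluated at B_t = 12*exp(2*B_t/5)/5
Therefore d(6*exp(2*B_t/5)) = (12*exp(2*B_t/5)/25) dt + (12*exp(2*B_t/5)/5) dB_t.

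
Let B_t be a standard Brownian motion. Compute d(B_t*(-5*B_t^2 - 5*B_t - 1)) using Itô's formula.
d(B_t*(-5*B_t^2 - 5*B_t - 1)) = (-15*B_t - 5) dt + (-15*B_t^2 - 10*B_t - 1) dB_t

Itô's formula for f(B_t) gives d f(B_t) = f'(B_t) dB_t + (1/2) f''(B_t) dt. Compute derivatives of f(x) = x*(-5*x^2 - 5*x - 1):
  f'(x)  = -15*x^2 - 10*x - 1
  f''(x) = -30*x - 10
Substitute x = B_t and multiply the f'' term by 1/2:
  drift     = (1/2) * (-30*x - 10) evaluated at B_t = -15*B_t - 5
  diffusion = (-15*x^2 - 10*x - 1) evaluated at B_t = -15*B_t^2 - 10*B_t - 1
Therefore d(B_t*(-5*B_t^2 - 5*B_t - 1)) = (-15*B_t - 5) dt + (-15*B_t^2 - 10*B_t - 1) dB_t.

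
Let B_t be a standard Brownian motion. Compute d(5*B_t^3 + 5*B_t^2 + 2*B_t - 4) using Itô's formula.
d(5*B_t^3 + 5*B_t^2 + 2*B_t - 4) = (15*B_t + 5) dt + (15*B_t^2 + 10*B_t + 2) dB_t

Itô's formula for f(B_t) gives d f(B_t) = f'(B_t) dB_t + (1/2) f''(B_t) dt. Compute derivatives of f(x) = 5*x^3 + 5*x^2 + 2*x - 4:
  f'(x)  = 15*x^2 + 10*x + 2
  f''(x) = 30*x + 10
Substitute x = B_t and multiply the f'' term by 1/2:
  drift     = (1/2) * (30*x + 10) evaluated at B_t = 15*B_t + 5
  diffusion = (15*x^2 + 10*x + 2) evaluated at B_t = 15*B_t^2 + 10*B_t + 2
Therefore d(5*B_t^3 + 5*B_t^2 + 2*B_t - 4) = (15*B_t + 5) dt + (15*B_t^2 + 10*B_t + 2) dB_t.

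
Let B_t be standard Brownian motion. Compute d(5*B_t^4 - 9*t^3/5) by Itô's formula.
d(5*B_t^4 - 9*t^3/5) = (30*B_t^2 - 27*t^2/5) dt + (20*B_t^3) dB_t

Itô's formula for f(t, x): d f(t, B_t) = (f_t + (1/2) f_xx) dt + f_x dB_t. Compute partials of f(t, x) = -9*t^3/5 + 5*x^4:
  f_t(t,x)  = -27*t^2/5
  f_x(t,x)  = 20*x^3
  f_xx(t,x) = 60*x^2
Assemble drift = f_t + (1/2) f_xx = -27*t^2/5 + 30*x^2 and diffusion = f_x = 20*x^3. Substituting x = B_t:
  d(5*B_t^4 - 9*t^3/5) = (30*B_t^2 - 27*t^2/5) dt + (20*B_t^3) dB_t.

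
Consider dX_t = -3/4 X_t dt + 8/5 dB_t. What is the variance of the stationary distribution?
lim Var(X_t) = 128/75

The OU SDE dX = -theta X dt + sigma dB admits the integrating factor exp(theta t): d(exp(theta t) X_t) = sigma exp(theta t) dB_t. Integrating from 0 to t gives X_t = x_0 * exp(-theta t) + sigma * int_0^t exp(-theta (t-s)) dB_s for any initial x_0. The Itô integral has variance (by the Itô isometry) sigma^2 * int_0^t exp(-2 theta (t - s)) ds = sigma^2 * (1 - exp(-2 theta t)) / (2 theta), independent of x_0.
With theta = 3/4, sigma = 8/5:
  Var(X_t) = (8/5)^2 * (1 - exp(-2*3/4 t)) / (2 * 3/4) = 128/75 - 128*exp(-3*t/2)/75.
As t -> infinity, exp(-2*3/4 t) -> 0, so the stationary variance is sigma^2 / (2 theta) = 128/75.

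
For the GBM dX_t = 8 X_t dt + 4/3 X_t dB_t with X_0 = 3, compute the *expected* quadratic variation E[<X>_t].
E[<X>_t] = 9*exp(160*t/9)/10 - 9/10

<X>_t = int_0^t ((4/3) * X_s)^2 ds. Taking expectation inside the integral: E[<X>_t] = (4/3)^2 * int_0^t E[X_s^2] ds. For GBM, E[X_s^2] = x_0^2 * exp((2 mu + sigma^2) s). Integrating:
  E[<X>_t] = (4/3)^2 * 3^2 * (exp((2*8 + (4/3)^2) t) - 1) / (2*8 + (4/3)^2)
           = (4/3)^2 * 3^2 * (exp((160/9) t) - 1) / (160/9) = 9*exp(160*t/9)/10 - 9/10.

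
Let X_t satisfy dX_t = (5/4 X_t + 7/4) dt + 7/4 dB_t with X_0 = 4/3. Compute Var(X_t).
Var(X_t) = 49*exp(5*t/2)/40 - 49/40

The variance V(t) = Var(X_t) satisfies V'(t) = 2 a V(t) + c^2 with V(0) = 0 (drift coefficient is linear in X, diffusion is constant). With a = 5/4, c = 7/4, the solution is
  V(t) = (c^2 / (2 a)) * (exp(2 a t) - 1)
       = ((7/4)^2 / (2*(5/4))) * (exp((5/2) t) - 1)
       = 49*exp(5*t/2)/40 - 49/40.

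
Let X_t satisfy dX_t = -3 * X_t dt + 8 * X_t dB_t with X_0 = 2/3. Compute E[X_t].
E[X_t] = 2*exp(-3*t)/3

For GBM dX = mu X dt + sigma X dB with X_0 = x_0, apply Itô to Y = log X: dY = (mu - sigma^2/2) dt + sigma dB, so Y_t = log(x_0) + (mu - sigma^2/2) t + sigma B_t and hence X_t = x_0 * exp((mu - sigma^2/2) t + sigma B_t).
With mu = -3, sigma = 8, x_0 = 2/3, this gives:
  X_t = 2/3 * exp((-35) * t + (8) * B_t).
Since sigma*B_t ~ Normal(0, sigma^2 t), E[exp(sigma*B_t)] = exp(sigma^2 t / 2); so E[X_t] = x_0 * exp((mu - sigma^2/2) t) * exp(sigma^2 t / 2) = x_0 * exp(mu t) = 2*exp(-3*t)/3.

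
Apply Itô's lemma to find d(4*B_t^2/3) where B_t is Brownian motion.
d(4*B_t^2/3) = (4/3) dt + (8*B_t/3) dB_t

Itô's formula for f(B_t) gives d f(B_t) = f'(B_t) dB_t + (1/2) f''(B_t) dt. Compute derivatives of f(x) = 4*x^2/3:
  f'(x)  = 8*x/3
  f''(x) = 8/3
Substitute x = B_t and multiply the f'' term by 1/2:
  drift     = (1/2) * (8/3) evaluated at B_t = 4/3
  diffusion = (8*x/3) evaluated at B_t = 8*B_t/3
Therefore d(4*B_t^2/3) = (4/3) dt + (8*B_t/3) dB_t.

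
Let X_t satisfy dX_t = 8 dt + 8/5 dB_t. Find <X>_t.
<X>_t = 64*t/25

For an Itô process dX_t = a(t) dt + b(t) dB_t, the quadratic variation is <X>_t = int_0^t b(s)^2 ds (the drift term does not contribute). Here b(s) = 8/5, so
  b(s)^2 = 64/25.
Integrating from 0 to t:
  <X>_t = int_0^t (64/25) ds = 64*t/25.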